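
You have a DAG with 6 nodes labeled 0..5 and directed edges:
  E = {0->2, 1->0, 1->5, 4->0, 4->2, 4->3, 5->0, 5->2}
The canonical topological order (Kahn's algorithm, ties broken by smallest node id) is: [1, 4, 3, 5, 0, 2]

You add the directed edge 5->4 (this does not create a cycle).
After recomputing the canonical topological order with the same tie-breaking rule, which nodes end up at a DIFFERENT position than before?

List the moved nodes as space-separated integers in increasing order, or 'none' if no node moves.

Old toposort: [1, 4, 3, 5, 0, 2]
Added edge 5->4
Recompute Kahn (smallest-id tiebreak):
  initial in-degrees: [3, 0, 3, 1, 1, 1]
  ready (indeg=0): [1]
  pop 1: indeg[0]->2; indeg[5]->0 | ready=[5] | order so far=[1]
  pop 5: indeg[0]->1; indeg[2]->2; indeg[4]->0 | ready=[4] | order so far=[1, 5]
  pop 4: indeg[0]->0; indeg[2]->1; indeg[3]->0 | ready=[0, 3] | order so far=[1, 5, 4]
  pop 0: indeg[2]->0 | ready=[2, 3] | order so far=[1, 5, 4, 0]
  pop 2: no out-edges | ready=[3] | order so far=[1, 5, 4, 0, 2]
  pop 3: no out-edges | ready=[] | order so far=[1, 5, 4, 0, 2, 3]
New canonical toposort: [1, 5, 4, 0, 2, 3]
Compare positions:
  Node 0: index 4 -> 3 (moved)
  Node 1: index 0 -> 0 (same)
  Node 2: index 5 -> 4 (moved)
  Node 3: index 2 -> 5 (moved)
  Node 4: index 1 -> 2 (moved)
  Node 5: index 3 -> 1 (moved)
Nodes that changed position: 0 2 3 4 5

Answer: 0 2 3 4 5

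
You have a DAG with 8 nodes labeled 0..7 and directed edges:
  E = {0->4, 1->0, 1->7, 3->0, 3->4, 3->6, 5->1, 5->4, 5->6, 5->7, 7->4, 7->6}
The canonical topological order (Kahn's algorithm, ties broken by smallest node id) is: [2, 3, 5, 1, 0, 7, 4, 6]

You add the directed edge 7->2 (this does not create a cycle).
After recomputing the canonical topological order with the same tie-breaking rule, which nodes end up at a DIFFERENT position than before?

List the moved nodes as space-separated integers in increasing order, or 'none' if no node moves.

Answer: 0 1 2 3 5 7

Derivation:
Old toposort: [2, 3, 5, 1, 0, 7, 4, 6]
Added edge 7->2
Recompute Kahn (smallest-id tiebreak):
  initial in-degrees: [2, 1, 1, 0, 4, 0, 3, 2]
  ready (indeg=0): [3, 5]
  pop 3: indeg[0]->1; indeg[4]->3; indeg[6]->2 | ready=[5] | order so far=[3]
  pop 5: indeg[1]->0; indeg[4]->2; indeg[6]->1; indeg[7]->1 | ready=[1] | order so far=[3, 5]
  pop 1: indeg[0]->0; indeg[7]->0 | ready=[0, 7] | order so far=[3, 5, 1]
  pop 0: indeg[4]->1 | ready=[7] | order so far=[3, 5, 1, 0]
  pop 7: indeg[2]->0; indeg[4]->0; indeg[6]->0 | ready=[2, 4, 6] | order so far=[3, 5, 1, 0, 7]
  pop 2: no out-edges | ready=[4, 6] | order so far=[3, 5, 1, 0, 7, 2]
  pop 4: no out-edges | ready=[6] | order so far=[3, 5, 1, 0, 7, 2, 4]
  pop 6: no out-edges | ready=[] | order so far=[3, 5, 1, 0, 7, 2, 4, 6]
New canonical toposort: [3, 5, 1, 0, 7, 2, 4, 6]
Compare positions:
  Node 0: index 4 -> 3 (moved)
  Node 1: index 3 -> 2 (moved)
  Node 2: index 0 -> 5 (moved)
  Node 3: index 1 -> 0 (moved)
  Node 4: index 6 -> 6 (same)
  Node 5: index 2 -> 1 (moved)
  Node 6: index 7 -> 7 (same)
  Node 7: index 5 -> 4 (moved)
Nodes that changed position: 0 1 2 3 5 7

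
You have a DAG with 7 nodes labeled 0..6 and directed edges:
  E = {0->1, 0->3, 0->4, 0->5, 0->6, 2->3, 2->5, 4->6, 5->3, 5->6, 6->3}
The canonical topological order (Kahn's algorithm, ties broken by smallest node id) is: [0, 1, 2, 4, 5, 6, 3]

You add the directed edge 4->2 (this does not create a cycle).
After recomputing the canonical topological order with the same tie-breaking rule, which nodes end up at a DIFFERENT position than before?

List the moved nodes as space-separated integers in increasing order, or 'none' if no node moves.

Answer: 2 4

Derivation:
Old toposort: [0, 1, 2, 4, 5, 6, 3]
Added edge 4->2
Recompute Kahn (smallest-id tiebreak):
  initial in-degrees: [0, 1, 1, 4, 1, 2, 3]
  ready (indeg=0): [0]
  pop 0: indeg[1]->0; indeg[3]->3; indeg[4]->0; indeg[5]->1; indeg[6]->2 | ready=[1, 4] | order so far=[0]
  pop 1: no out-edges | ready=[4] | order so far=[0, 1]
  pop 4: indeg[2]->0; indeg[6]->1 | ready=[2] | order so far=[0, 1, 4]
  pop 2: indeg[3]->2; indeg[5]->0 | ready=[5] | order so far=[0, 1, 4, 2]
  pop 5: indeg[3]->1; indeg[6]->0 | ready=[6] | order so far=[0, 1, 4, 2, 5]
  pop 6: indeg[3]->0 | ready=[3] | order so far=[0, 1, 4, 2, 5, 6]
  pop 3: no out-edges | ready=[] | order so far=[0, 1, 4, 2, 5, 6, 3]
New canonical toposort: [0, 1, 4, 2, 5, 6, 3]
Compare positions:
  Node 0: index 0 -> 0 (same)
  Node 1: index 1 -> 1 (same)
  Node 2: index 2 -> 3 (moved)
  Node 3: index 6 -> 6 (same)
  Node 4: index 3 -> 2 (moved)
  Node 5: index 4 -> 4 (same)
  Node 6: index 5 -> 5 (same)
Nodes that changed position: 2 4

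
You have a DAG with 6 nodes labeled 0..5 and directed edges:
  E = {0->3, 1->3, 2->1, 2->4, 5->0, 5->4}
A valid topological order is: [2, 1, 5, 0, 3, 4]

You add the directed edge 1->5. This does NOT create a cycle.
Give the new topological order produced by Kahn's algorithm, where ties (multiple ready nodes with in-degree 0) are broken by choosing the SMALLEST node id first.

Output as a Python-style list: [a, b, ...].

Old toposort: [2, 1, 5, 0, 3, 4]
Added edge: 1->5
Position of 1 (1) < position of 5 (2). Old order still valid.
Run Kahn's algorithm (break ties by smallest node id):
  initial in-degrees: [1, 1, 0, 2, 2, 1]
  ready (indeg=0): [2]
  pop 2: indeg[1]->0; indeg[4]->1 | ready=[1] | order so far=[2]
  pop 1: indeg[3]->1; indeg[5]->0 | ready=[5] | order so far=[2, 1]
  pop 5: indeg[0]->0; indeg[4]->0 | ready=[0, 4] | order so far=[2, 1, 5]
  pop 0: indeg[3]->0 | ready=[3, 4] | order so far=[2, 1, 5, 0]
  pop 3: no out-edges | ready=[4] | order so far=[2, 1, 5, 0, 3]
  pop 4: no out-edges | ready=[] | order so far=[2, 1, 5, 0, 3, 4]
  Result: [2, 1, 5, 0, 3, 4]

Answer: [2, 1, 5, 0, 3, 4]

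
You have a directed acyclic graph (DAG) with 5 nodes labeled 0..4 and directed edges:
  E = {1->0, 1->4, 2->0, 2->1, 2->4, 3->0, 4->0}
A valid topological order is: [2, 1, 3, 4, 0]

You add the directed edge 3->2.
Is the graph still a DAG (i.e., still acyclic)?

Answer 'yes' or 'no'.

Answer: yes

Derivation:
Given toposort: [2, 1, 3, 4, 0]
Position of 3: index 2; position of 2: index 0
New edge 3->2: backward (u after v in old order)
Backward edge: old toposort is now invalid. Check if this creates a cycle.
Does 2 already reach 3? Reachable from 2: [0, 1, 2, 4]. NO -> still a DAG (reorder needed).
Still a DAG? yes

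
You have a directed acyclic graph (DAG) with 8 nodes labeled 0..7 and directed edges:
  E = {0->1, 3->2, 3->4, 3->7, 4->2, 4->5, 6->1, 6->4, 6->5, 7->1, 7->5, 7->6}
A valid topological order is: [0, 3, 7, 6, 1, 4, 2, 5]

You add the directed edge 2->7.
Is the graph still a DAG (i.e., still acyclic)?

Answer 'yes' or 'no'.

Given toposort: [0, 3, 7, 6, 1, 4, 2, 5]
Position of 2: index 6; position of 7: index 2
New edge 2->7: backward (u after v in old order)
Backward edge: old toposort is now invalid. Check if this creates a cycle.
Does 7 already reach 2? Reachable from 7: [1, 2, 4, 5, 6, 7]. YES -> cycle!
Still a DAG? no

Answer: no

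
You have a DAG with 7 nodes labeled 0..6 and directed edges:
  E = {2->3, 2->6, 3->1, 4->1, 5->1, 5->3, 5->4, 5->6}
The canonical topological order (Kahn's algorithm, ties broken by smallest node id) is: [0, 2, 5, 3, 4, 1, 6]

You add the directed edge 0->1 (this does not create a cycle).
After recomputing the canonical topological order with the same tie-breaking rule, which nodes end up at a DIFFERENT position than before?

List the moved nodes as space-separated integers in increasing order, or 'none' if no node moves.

Old toposort: [0, 2, 5, 3, 4, 1, 6]
Added edge 0->1
Recompute Kahn (smallest-id tiebreak):
  initial in-degrees: [0, 4, 0, 2, 1, 0, 2]
  ready (indeg=0): [0, 2, 5]
  pop 0: indeg[1]->3 | ready=[2, 5] | order so far=[0]
  pop 2: indeg[3]->1; indeg[6]->1 | ready=[5] | order so far=[0, 2]
  pop 5: indeg[1]->2; indeg[3]->0; indeg[4]->0; indeg[6]->0 | ready=[3, 4, 6] | order so far=[0, 2, 5]
  pop 3: indeg[1]->1 | ready=[4, 6] | order so far=[0, 2, 5, 3]
  pop 4: indeg[1]->0 | ready=[1, 6] | order so far=[0, 2, 5, 3, 4]
  pop 1: no out-edges | ready=[6] | order so far=[0, 2, 5, 3, 4, 1]
  pop 6: no out-edges | ready=[] | order so far=[0, 2, 5, 3, 4, 1, 6]
New canonical toposort: [0, 2, 5, 3, 4, 1, 6]
Compare positions:
  Node 0: index 0 -> 0 (same)
  Node 1: index 5 -> 5 (same)
  Node 2: index 1 -> 1 (same)
  Node 3: index 3 -> 3 (same)
  Node 4: index 4 -> 4 (same)
  Node 5: index 2 -> 2 (same)
  Node 6: index 6 -> 6 (same)
Nodes that changed position: none

Answer: none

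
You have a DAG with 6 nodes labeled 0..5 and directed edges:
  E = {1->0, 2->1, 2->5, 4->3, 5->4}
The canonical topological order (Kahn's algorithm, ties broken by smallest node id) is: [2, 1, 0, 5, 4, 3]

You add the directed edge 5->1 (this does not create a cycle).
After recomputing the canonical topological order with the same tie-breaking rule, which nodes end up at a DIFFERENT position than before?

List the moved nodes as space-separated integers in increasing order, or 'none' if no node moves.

Old toposort: [2, 1, 0, 5, 4, 3]
Added edge 5->1
Recompute Kahn (smallest-id tiebreak):
  initial in-degrees: [1, 2, 0, 1, 1, 1]
  ready (indeg=0): [2]
  pop 2: indeg[1]->1; indeg[5]->0 | ready=[5] | order so far=[2]
  pop 5: indeg[1]->0; indeg[4]->0 | ready=[1, 4] | order so far=[2, 5]
  pop 1: indeg[0]->0 | ready=[0, 4] | order so far=[2, 5, 1]
  pop 0: no out-edges | ready=[4] | order so far=[2, 5, 1, 0]
  pop 4: indeg[3]->0 | ready=[3] | order so far=[2, 5, 1, 0, 4]
  pop 3: no out-edges | ready=[] | order so far=[2, 5, 1, 0, 4, 3]
New canonical toposort: [2, 5, 1, 0, 4, 3]
Compare positions:
  Node 0: index 2 -> 3 (moved)
  Node 1: index 1 -> 2 (moved)
  Node 2: index 0 -> 0 (same)
  Node 3: index 5 -> 5 (same)
  Node 4: index 4 -> 4 (same)
  Node 5: index 3 -> 1 (moved)
Nodes that changed position: 0 1 5

Answer: 0 1 5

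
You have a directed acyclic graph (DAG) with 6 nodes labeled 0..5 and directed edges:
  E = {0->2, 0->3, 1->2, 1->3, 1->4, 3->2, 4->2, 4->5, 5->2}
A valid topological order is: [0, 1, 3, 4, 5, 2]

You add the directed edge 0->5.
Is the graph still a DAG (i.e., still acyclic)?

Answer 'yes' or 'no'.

Given toposort: [0, 1, 3, 4, 5, 2]
Position of 0: index 0; position of 5: index 4
New edge 0->5: forward
Forward edge: respects the existing order. Still a DAG, same toposort still valid.
Still a DAG? yes

Answer: yes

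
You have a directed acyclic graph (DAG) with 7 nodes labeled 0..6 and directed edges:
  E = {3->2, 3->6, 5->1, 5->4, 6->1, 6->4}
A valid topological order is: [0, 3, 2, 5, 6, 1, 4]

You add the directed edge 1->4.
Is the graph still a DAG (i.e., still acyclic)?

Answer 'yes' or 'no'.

Answer: yes

Derivation:
Given toposort: [0, 3, 2, 5, 6, 1, 4]
Position of 1: index 5; position of 4: index 6
New edge 1->4: forward
Forward edge: respects the existing order. Still a DAG, same toposort still valid.
Still a DAG? yes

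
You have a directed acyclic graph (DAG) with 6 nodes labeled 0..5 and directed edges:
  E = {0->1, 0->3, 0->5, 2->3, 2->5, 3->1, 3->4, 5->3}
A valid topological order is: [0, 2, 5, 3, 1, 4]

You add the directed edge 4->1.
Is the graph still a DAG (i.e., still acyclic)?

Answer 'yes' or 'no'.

Given toposort: [0, 2, 5, 3, 1, 4]
Position of 4: index 5; position of 1: index 4
New edge 4->1: backward (u after v in old order)
Backward edge: old toposort is now invalid. Check if this creates a cycle.
Does 1 already reach 4? Reachable from 1: [1]. NO -> still a DAG (reorder needed).
Still a DAG? yes

Answer: yes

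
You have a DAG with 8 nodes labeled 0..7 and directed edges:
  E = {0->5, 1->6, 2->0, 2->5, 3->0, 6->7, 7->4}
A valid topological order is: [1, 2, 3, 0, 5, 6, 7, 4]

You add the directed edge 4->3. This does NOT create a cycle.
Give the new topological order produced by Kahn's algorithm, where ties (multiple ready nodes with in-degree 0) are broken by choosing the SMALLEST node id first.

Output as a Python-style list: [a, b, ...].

Old toposort: [1, 2, 3, 0, 5, 6, 7, 4]
Added edge: 4->3
Position of 4 (7) > position of 3 (2). Must reorder: 4 must now come before 3.
Run Kahn's algorithm (break ties by smallest node id):
  initial in-degrees: [2, 0, 0, 1, 1, 2, 1, 1]
  ready (indeg=0): [1, 2]
  pop 1: indeg[6]->0 | ready=[2, 6] | order so far=[1]
  pop 2: indeg[0]->1; indeg[5]->1 | ready=[6] | order so far=[1, 2]
  pop 6: indeg[7]->0 | ready=[7] | order so far=[1, 2, 6]
  pop 7: indeg[4]->0 | ready=[4] | order so far=[1, 2, 6, 7]
  pop 4: indeg[3]->0 | ready=[3] | order so far=[1, 2, 6, 7, 4]
  pop 3: indeg[0]->0 | ready=[0] | order so far=[1, 2, 6, 7, 4, 3]
  pop 0: indeg[5]->0 | ready=[5] | order so far=[1, 2, 6, 7, 4, 3, 0]
  pop 5: no out-edges | ready=[] | order so far=[1, 2, 6, 7, 4, 3, 0, 5]
  Result: [1, 2, 6, 7, 4, 3, 0, 5]

Answer: [1, 2, 6, 7, 4, 3, 0, 5]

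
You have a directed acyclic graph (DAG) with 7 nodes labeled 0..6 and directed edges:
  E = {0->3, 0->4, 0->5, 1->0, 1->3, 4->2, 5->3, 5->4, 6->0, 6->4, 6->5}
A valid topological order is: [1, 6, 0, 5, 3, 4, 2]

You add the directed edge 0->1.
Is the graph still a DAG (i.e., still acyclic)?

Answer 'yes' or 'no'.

Answer: no

Derivation:
Given toposort: [1, 6, 0, 5, 3, 4, 2]
Position of 0: index 2; position of 1: index 0
New edge 0->1: backward (u after v in old order)
Backward edge: old toposort is now invalid. Check if this creates a cycle.
Does 1 already reach 0? Reachable from 1: [0, 1, 2, 3, 4, 5]. YES -> cycle!
Still a DAG? no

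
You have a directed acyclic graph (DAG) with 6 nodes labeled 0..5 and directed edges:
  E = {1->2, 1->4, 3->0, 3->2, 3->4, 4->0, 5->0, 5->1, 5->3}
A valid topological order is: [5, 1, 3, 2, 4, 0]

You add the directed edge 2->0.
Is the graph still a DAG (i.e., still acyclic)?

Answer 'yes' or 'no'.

Given toposort: [5, 1, 3, 2, 4, 0]
Position of 2: index 3; position of 0: index 5
New edge 2->0: forward
Forward edge: respects the existing order. Still a DAG, same toposort still valid.
Still a DAG? yes

Answer: yes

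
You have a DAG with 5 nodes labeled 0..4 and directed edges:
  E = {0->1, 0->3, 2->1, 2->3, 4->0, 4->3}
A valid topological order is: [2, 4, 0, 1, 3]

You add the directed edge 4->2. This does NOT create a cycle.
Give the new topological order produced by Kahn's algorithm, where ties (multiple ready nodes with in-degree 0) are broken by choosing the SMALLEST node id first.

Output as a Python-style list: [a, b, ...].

Old toposort: [2, 4, 0, 1, 3]
Added edge: 4->2
Position of 4 (1) > position of 2 (0). Must reorder: 4 must now come before 2.
Run Kahn's algorithm (break ties by smallest node id):
  initial in-degrees: [1, 2, 1, 3, 0]
  ready (indeg=0): [4]
  pop 4: indeg[0]->0; indeg[2]->0; indeg[3]->2 | ready=[0, 2] | order so far=[4]
  pop 0: indeg[1]->1; indeg[3]->1 | ready=[2] | order so far=[4, 0]
  pop 2: indeg[1]->0; indeg[3]->0 | ready=[1, 3] | order so far=[4, 0, 2]
  pop 1: no out-edges | ready=[3] | order so far=[4, 0, 2, 1]
  pop 3: no out-edges | ready=[] | order so far=[4, 0, 2, 1, 3]
  Result: [4, 0, 2, 1, 3]

Answer: [4, 0, 2, 1, 3]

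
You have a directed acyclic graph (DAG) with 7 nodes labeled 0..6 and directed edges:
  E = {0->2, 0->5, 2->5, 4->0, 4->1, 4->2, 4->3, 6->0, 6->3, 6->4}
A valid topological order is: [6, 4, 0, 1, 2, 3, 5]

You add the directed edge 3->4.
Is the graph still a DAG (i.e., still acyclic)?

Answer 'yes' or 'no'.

Answer: no

Derivation:
Given toposort: [6, 4, 0, 1, 2, 3, 5]
Position of 3: index 5; position of 4: index 1
New edge 3->4: backward (u after v in old order)
Backward edge: old toposort is now invalid. Check if this creates a cycle.
Does 4 already reach 3? Reachable from 4: [0, 1, 2, 3, 4, 5]. YES -> cycle!
Still a DAG? no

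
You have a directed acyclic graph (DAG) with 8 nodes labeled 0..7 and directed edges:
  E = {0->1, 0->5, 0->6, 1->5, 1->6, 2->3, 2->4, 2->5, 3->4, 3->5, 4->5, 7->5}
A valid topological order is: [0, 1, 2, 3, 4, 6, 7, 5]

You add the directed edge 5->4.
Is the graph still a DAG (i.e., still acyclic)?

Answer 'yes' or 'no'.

Given toposort: [0, 1, 2, 3, 4, 6, 7, 5]
Position of 5: index 7; position of 4: index 4
New edge 5->4: backward (u after v in old order)
Backward edge: old toposort is now invalid. Check if this creates a cycle.
Does 4 already reach 5? Reachable from 4: [4, 5]. YES -> cycle!
Still a DAG? no

Answer: no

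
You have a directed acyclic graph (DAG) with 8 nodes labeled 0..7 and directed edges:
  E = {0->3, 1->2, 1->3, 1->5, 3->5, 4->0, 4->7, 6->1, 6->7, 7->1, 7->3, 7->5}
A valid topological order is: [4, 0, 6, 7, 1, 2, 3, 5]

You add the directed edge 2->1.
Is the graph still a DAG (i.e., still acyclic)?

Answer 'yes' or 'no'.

Answer: no

Derivation:
Given toposort: [4, 0, 6, 7, 1, 2, 3, 5]
Position of 2: index 5; position of 1: index 4
New edge 2->1: backward (u after v in old order)
Backward edge: old toposort is now invalid. Check if this creates a cycle.
Does 1 already reach 2? Reachable from 1: [1, 2, 3, 5]. YES -> cycle!
Still a DAG? no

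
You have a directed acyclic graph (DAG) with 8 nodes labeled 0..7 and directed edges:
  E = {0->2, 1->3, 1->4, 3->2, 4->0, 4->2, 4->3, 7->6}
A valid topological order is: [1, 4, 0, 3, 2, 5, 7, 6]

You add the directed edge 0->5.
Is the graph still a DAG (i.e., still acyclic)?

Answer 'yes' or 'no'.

Given toposort: [1, 4, 0, 3, 2, 5, 7, 6]
Position of 0: index 2; position of 5: index 5
New edge 0->5: forward
Forward edge: respects the existing order. Still a DAG, same toposort still valid.
Still a DAG? yes

Answer: yes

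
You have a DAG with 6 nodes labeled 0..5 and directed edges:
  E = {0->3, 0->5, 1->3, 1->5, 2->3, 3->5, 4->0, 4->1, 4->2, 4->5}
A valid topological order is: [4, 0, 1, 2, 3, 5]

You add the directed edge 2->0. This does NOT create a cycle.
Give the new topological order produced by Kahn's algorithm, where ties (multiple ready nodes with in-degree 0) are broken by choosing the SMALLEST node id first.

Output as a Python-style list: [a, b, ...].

Old toposort: [4, 0, 1, 2, 3, 5]
Added edge: 2->0
Position of 2 (3) > position of 0 (1). Must reorder: 2 must now come before 0.
Run Kahn's algorithm (break ties by smallest node id):
  initial in-degrees: [2, 1, 1, 3, 0, 4]
  ready (indeg=0): [4]
  pop 4: indeg[0]->1; indeg[1]->0; indeg[2]->0; indeg[5]->3 | ready=[1, 2] | order so far=[4]
  pop 1: indeg[3]->2; indeg[5]->2 | ready=[2] | order so far=[4, 1]
  pop 2: indeg[0]->0; indeg[3]->1 | ready=[0] | order so far=[4, 1, 2]
  pop 0: indeg[3]->0; indeg[5]->1 | ready=[3] | order so far=[4, 1, 2, 0]
  pop 3: indeg[5]->0 | ready=[5] | order so far=[4, 1, 2, 0, 3]
  pop 5: no out-edges | ready=[] | order so far=[4, 1, 2, 0, 3, 5]
  Result: [4, 1, 2, 0, 3, 5]

Answer: [4, 1, 2, 0, 3, 5]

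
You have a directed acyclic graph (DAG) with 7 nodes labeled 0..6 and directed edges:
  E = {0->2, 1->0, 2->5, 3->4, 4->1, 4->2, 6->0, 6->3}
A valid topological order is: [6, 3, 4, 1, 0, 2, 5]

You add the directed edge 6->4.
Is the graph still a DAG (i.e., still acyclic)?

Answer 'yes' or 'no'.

Answer: yes

Derivation:
Given toposort: [6, 3, 4, 1, 0, 2, 5]
Position of 6: index 0; position of 4: index 2
New edge 6->4: forward
Forward edge: respects the existing order. Still a DAG, same toposort still valid.
Still a DAG? yes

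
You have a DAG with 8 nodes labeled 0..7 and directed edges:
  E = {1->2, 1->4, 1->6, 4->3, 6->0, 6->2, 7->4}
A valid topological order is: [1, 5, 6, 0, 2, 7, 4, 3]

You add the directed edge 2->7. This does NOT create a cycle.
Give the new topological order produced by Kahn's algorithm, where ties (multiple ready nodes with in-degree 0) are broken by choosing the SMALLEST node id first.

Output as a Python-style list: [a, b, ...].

Answer: [1, 5, 6, 0, 2, 7, 4, 3]

Derivation:
Old toposort: [1, 5, 6, 0, 2, 7, 4, 3]
Added edge: 2->7
Position of 2 (4) < position of 7 (5). Old order still valid.
Run Kahn's algorithm (break ties by smallest node id):
  initial in-degrees: [1, 0, 2, 1, 2, 0, 1, 1]
  ready (indeg=0): [1, 5]
  pop 1: indeg[2]->1; indeg[4]->1; indeg[6]->0 | ready=[5, 6] | order so far=[1]
  pop 5: no out-edges | ready=[6] | order so far=[1, 5]
  pop 6: indeg[0]->0; indeg[2]->0 | ready=[0, 2] | order so far=[1, 5, 6]
  pop 0: no out-edges | ready=[2] | order so far=[1, 5, 6, 0]
  pop 2: indeg[7]->0 | ready=[7] | order so far=[1, 5, 6, 0, 2]
  pop 7: indeg[4]->0 | ready=[4] | order so far=[1, 5, 6, 0, 2, 7]
  pop 4: indeg[3]->0 | ready=[3] | order so far=[1, 5, 6, 0, 2, 7, 4]
  pop 3: no out-edges | ready=[] | order so far=[1, 5, 6, 0, 2, 7, 4, 3]
  Result: [1, 5, 6, 0, 2, 7, 4, 3]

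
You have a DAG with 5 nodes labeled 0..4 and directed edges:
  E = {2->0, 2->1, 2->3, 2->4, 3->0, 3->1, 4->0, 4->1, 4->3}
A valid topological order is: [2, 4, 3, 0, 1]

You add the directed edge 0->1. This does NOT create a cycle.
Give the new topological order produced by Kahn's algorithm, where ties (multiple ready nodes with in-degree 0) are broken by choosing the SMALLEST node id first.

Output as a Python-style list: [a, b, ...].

Answer: [2, 4, 3, 0, 1]

Derivation:
Old toposort: [2, 4, 3, 0, 1]
Added edge: 0->1
Position of 0 (3) < position of 1 (4). Old order still valid.
Run Kahn's algorithm (break ties by smallest node id):
  initial in-degrees: [3, 4, 0, 2, 1]
  ready (indeg=0): [2]
  pop 2: indeg[0]->2; indeg[1]->3; indeg[3]->1; indeg[4]->0 | ready=[4] | order so far=[2]
  pop 4: indeg[0]->1; indeg[1]->2; indeg[3]->0 | ready=[3] | order so far=[2, 4]
  pop 3: indeg[0]->0; indeg[1]->1 | ready=[0] | order so far=[2, 4, 3]
  pop 0: indeg[1]->0 | ready=[1] | order so far=[2, 4, 3, 0]
  pop 1: no out-edges | ready=[] | order so far=[2, 4, 3, 0, 1]
  Result: [2, 4, 3, 0, 1]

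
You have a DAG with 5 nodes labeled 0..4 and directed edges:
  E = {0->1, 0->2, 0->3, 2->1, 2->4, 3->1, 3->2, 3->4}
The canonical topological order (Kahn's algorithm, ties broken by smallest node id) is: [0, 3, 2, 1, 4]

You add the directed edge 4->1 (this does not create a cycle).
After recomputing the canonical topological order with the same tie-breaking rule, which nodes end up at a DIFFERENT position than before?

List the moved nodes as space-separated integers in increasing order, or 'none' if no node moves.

Old toposort: [0, 3, 2, 1, 4]
Added edge 4->1
Recompute Kahn (smallest-id tiebreak):
  initial in-degrees: [0, 4, 2, 1, 2]
  ready (indeg=0): [0]
  pop 0: indeg[1]->3; indeg[2]->1; indeg[3]->0 | ready=[3] | order so far=[0]
  pop 3: indeg[1]->2; indeg[2]->0; indeg[4]->1 | ready=[2] | order so far=[0, 3]
  pop 2: indeg[1]->1; indeg[4]->0 | ready=[4] | order so far=[0, 3, 2]
  pop 4: indeg[1]->0 | ready=[1] | order so far=[0, 3, 2, 4]
  pop 1: no out-edges | ready=[] | order so far=[0, 3, 2, 4, 1]
New canonical toposort: [0, 3, 2, 4, 1]
Compare positions:
  Node 0: index 0 -> 0 (same)
  Node 1: index 3 -> 4 (moved)
  Node 2: index 2 -> 2 (same)
  Node 3: index 1 -> 1 (same)
  Node 4: index 4 -> 3 (moved)
Nodes that changed position: 1 4

Answer: 1 4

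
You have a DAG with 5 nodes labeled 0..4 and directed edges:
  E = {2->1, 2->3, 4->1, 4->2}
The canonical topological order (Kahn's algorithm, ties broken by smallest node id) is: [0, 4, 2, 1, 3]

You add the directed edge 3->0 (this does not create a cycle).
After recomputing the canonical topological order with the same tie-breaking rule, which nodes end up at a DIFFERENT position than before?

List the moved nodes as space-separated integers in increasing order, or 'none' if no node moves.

Old toposort: [0, 4, 2, 1, 3]
Added edge 3->0
Recompute Kahn (smallest-id tiebreak):
  initial in-degrees: [1, 2, 1, 1, 0]
  ready (indeg=0): [4]
  pop 4: indeg[1]->1; indeg[2]->0 | ready=[2] | order so far=[4]
  pop 2: indeg[1]->0; indeg[3]->0 | ready=[1, 3] | order so far=[4, 2]
  pop 1: no out-edges | ready=[3] | order so far=[4, 2, 1]
  pop 3: indeg[0]->0 | ready=[0] | order so far=[4, 2, 1, 3]
  pop 0: no out-edges | ready=[] | order so far=[4, 2, 1, 3, 0]
New canonical toposort: [4, 2, 1, 3, 0]
Compare positions:
  Node 0: index 0 -> 4 (moved)
  Node 1: index 3 -> 2 (moved)
  Node 2: index 2 -> 1 (moved)
  Node 3: index 4 -> 3 (moved)
  Node 4: index 1 -> 0 (moved)
Nodes that changed position: 0 1 2 3 4

Answer: 0 1 2 3 4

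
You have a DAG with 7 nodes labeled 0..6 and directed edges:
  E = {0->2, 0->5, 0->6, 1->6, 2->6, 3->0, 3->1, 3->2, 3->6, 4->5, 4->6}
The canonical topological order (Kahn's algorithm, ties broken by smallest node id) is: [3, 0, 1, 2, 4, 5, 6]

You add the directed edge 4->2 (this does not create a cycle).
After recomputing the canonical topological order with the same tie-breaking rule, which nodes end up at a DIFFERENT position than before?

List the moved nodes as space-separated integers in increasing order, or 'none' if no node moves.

Old toposort: [3, 0, 1, 2, 4, 5, 6]
Added edge 4->2
Recompute Kahn (smallest-id tiebreak):
  initial in-degrees: [1, 1, 3, 0, 0, 2, 5]
  ready (indeg=0): [3, 4]
  pop 3: indeg[0]->0; indeg[1]->0; indeg[2]->2; indeg[6]->4 | ready=[0, 1, 4] | order so far=[3]
  pop 0: indeg[2]->1; indeg[5]->1; indeg[6]->3 | ready=[1, 4] | order so far=[3, 0]
  pop 1: indeg[6]->2 | ready=[4] | order so far=[3, 0, 1]
  pop 4: indeg[2]->0; indeg[5]->0; indeg[6]->1 | ready=[2, 5] | order so far=[3, 0, 1, 4]
  pop 2: indeg[6]->0 | ready=[5, 6] | order so far=[3, 0, 1, 4, 2]
  pop 5: no out-edges | ready=[6] | order so far=[3, 0, 1, 4, 2, 5]
  pop 6: no out-edges | ready=[] | order so far=[3, 0, 1, 4, 2, 5, 6]
New canonical toposort: [3, 0, 1, 4, 2, 5, 6]
Compare positions:
  Node 0: index 1 -> 1 (same)
  Node 1: index 2 -> 2 (same)
  Node 2: index 3 -> 4 (moved)
  Node 3: index 0 -> 0 (same)
  Node 4: index 4 -> 3 (moved)
  Node 5: index 5 -> 5 (same)
  Node 6: index 6 -> 6 (same)
Nodes that changed position: 2 4

Answer: 2 4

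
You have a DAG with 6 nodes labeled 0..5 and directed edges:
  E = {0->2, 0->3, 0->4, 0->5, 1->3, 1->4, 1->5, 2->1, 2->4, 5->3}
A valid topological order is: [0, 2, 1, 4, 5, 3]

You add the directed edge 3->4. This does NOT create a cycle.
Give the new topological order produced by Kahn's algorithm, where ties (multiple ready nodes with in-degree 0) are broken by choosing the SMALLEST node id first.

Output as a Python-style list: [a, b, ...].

Answer: [0, 2, 1, 5, 3, 4]

Derivation:
Old toposort: [0, 2, 1, 4, 5, 3]
Added edge: 3->4
Position of 3 (5) > position of 4 (3). Must reorder: 3 must now come before 4.
Run Kahn's algorithm (break ties by smallest node id):
  initial in-degrees: [0, 1, 1, 3, 4, 2]
  ready (indeg=0): [0]
  pop 0: indeg[2]->0; indeg[3]->2; indeg[4]->3; indeg[5]->1 | ready=[2] | order so far=[0]
  pop 2: indeg[1]->0; indeg[4]->2 | ready=[1] | order so far=[0, 2]
  pop 1: indeg[3]->1; indeg[4]->1; indeg[5]->0 | ready=[5] | order so far=[0, 2, 1]
  pop 5: indeg[3]->0 | ready=[3] | order so far=[0, 2, 1, 5]
  pop 3: indeg[4]->0 | ready=[4] | order so far=[0, 2, 1, 5, 3]
  pop 4: no out-edges | ready=[] | order so far=[0, 2, 1, 5, 3, 4]
  Result: [0, 2, 1, 5, 3, 4]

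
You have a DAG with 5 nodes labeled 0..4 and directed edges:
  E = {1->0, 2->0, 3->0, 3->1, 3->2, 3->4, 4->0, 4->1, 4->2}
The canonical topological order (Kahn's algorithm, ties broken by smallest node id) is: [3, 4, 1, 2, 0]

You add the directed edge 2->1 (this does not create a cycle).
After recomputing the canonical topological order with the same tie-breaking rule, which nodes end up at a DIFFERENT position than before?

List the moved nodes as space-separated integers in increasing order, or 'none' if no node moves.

Old toposort: [3, 4, 1, 2, 0]
Added edge 2->1
Recompute Kahn (smallest-id tiebreak):
  initial in-degrees: [4, 3, 2, 0, 1]
  ready (indeg=0): [3]
  pop 3: indeg[0]->3; indeg[1]->2; indeg[2]->1; indeg[4]->0 | ready=[4] | order so far=[3]
  pop 4: indeg[0]->2; indeg[1]->1; indeg[2]->0 | ready=[2] | order so far=[3, 4]
  pop 2: indeg[0]->1; indeg[1]->0 | ready=[1] | order so far=[3, 4, 2]
  pop 1: indeg[0]->0 | ready=[0] | order so far=[3, 4, 2, 1]
  pop 0: no out-edges | ready=[] | order so far=[3, 4, 2, 1, 0]
New canonical toposort: [3, 4, 2, 1, 0]
Compare positions:
  Node 0: index 4 -> 4 (same)
  Node 1: index 2 -> 3 (moved)
  Node 2: index 3 -> 2 (moved)
  Node 3: index 0 -> 0 (same)
  Node 4: index 1 -> 1 (same)
Nodes that changed position: 1 2

Answer: 1 2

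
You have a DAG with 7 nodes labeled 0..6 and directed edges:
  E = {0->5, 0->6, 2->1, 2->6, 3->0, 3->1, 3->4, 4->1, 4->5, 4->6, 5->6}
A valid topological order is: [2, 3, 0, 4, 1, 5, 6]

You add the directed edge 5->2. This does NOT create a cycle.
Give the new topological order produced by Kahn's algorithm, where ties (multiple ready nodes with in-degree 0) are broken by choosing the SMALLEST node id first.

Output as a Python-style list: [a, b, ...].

Answer: [3, 0, 4, 5, 2, 1, 6]

Derivation:
Old toposort: [2, 3, 0, 4, 1, 5, 6]
Added edge: 5->2
Position of 5 (5) > position of 2 (0). Must reorder: 5 must now come before 2.
Run Kahn's algorithm (break ties by smallest node id):
  initial in-degrees: [1, 3, 1, 0, 1, 2, 4]
  ready (indeg=0): [3]
  pop 3: indeg[0]->0; indeg[1]->2; indeg[4]->0 | ready=[0, 4] | order so far=[3]
  pop 0: indeg[5]->1; indeg[6]->3 | ready=[4] | order so far=[3, 0]
  pop 4: indeg[1]->1; indeg[5]->0; indeg[6]->2 | ready=[5] | order so far=[3, 0, 4]
  pop 5: indeg[2]->0; indeg[6]->1 | ready=[2] | order so far=[3, 0, 4, 5]
  pop 2: indeg[1]->0; indeg[6]->0 | ready=[1, 6] | order so far=[3, 0, 4, 5, 2]
  pop 1: no out-edges | ready=[6] | order so far=[3, 0, 4, 5, 2, 1]
  pop 6: no out-edges | ready=[] | order so far=[3, 0, 4, 5, 2, 1, 6]
  Result: [3, 0, 4, 5, 2, 1, 6]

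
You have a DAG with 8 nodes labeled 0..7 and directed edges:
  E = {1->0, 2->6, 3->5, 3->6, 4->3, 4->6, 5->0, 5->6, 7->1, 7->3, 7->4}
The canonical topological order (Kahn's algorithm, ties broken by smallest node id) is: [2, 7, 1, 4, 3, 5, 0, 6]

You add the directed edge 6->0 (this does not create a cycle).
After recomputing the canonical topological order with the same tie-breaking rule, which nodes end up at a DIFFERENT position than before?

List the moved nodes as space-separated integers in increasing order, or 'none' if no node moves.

Old toposort: [2, 7, 1, 4, 3, 5, 0, 6]
Added edge 6->0
Recompute Kahn (smallest-id tiebreak):
  initial in-degrees: [3, 1, 0, 2, 1, 1, 4, 0]
  ready (indeg=0): [2, 7]
  pop 2: indeg[6]->3 | ready=[7] | order so far=[2]
  pop 7: indeg[1]->0; indeg[3]->1; indeg[4]->0 | ready=[1, 4] | order so far=[2, 7]
  pop 1: indeg[0]->2 | ready=[4] | order so far=[2, 7, 1]
  pop 4: indeg[3]->0; indeg[6]->2 | ready=[3] | order so far=[2, 7, 1, 4]
  pop 3: indeg[5]->0; indeg[6]->1 | ready=[5] | order so far=[2, 7, 1, 4, 3]
  pop 5: indeg[0]->1; indeg[6]->0 | ready=[6] | order so far=[2, 7, 1, 4, 3, 5]
  pop 6: indeg[0]->0 | ready=[0] | order so far=[2, 7, 1, 4, 3, 5, 6]
  pop 0: no out-edges | ready=[] | order so far=[2, 7, 1, 4, 3, 5, 6, 0]
New canonical toposort: [2, 7, 1, 4, 3, 5, 6, 0]
Compare positions:
  Node 0: index 6 -> 7 (moved)
  Node 1: index 2 -> 2 (same)
  Node 2: index 0 -> 0 (same)
  Node 3: index 4 -> 4 (same)
  Node 4: index 3 -> 3 (same)
  Node 5: index 5 -> 5 (same)
  Node 6: index 7 -> 6 (moved)
  Node 7: index 1 -> 1 (same)
Nodes that changed position: 0 6

Answer: 0 6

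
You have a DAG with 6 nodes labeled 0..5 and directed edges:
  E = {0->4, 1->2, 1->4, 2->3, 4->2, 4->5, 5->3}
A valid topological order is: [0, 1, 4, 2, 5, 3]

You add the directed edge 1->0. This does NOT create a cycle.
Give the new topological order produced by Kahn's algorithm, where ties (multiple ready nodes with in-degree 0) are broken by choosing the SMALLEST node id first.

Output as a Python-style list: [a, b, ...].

Old toposort: [0, 1, 4, 2, 5, 3]
Added edge: 1->0
Position of 1 (1) > position of 0 (0). Must reorder: 1 must now come before 0.
Run Kahn's algorithm (break ties by smallest node id):
  initial in-degrees: [1, 0, 2, 2, 2, 1]
  ready (indeg=0): [1]
  pop 1: indeg[0]->0; indeg[2]->1; indeg[4]->1 | ready=[0] | order so far=[1]
  pop 0: indeg[4]->0 | ready=[4] | order so far=[1, 0]
  pop 4: indeg[2]->0; indeg[5]->0 | ready=[2, 5] | order so far=[1, 0, 4]
  pop 2: indeg[3]->1 | ready=[5] | order so far=[1, 0, 4, 2]
  pop 5: indeg[3]->0 | ready=[3] | order so far=[1, 0, 4, 2, 5]
  pop 3: no out-edges | ready=[] | order so far=[1, 0, 4, 2, 5, 3]
  Result: [1, 0, 4, 2, 5, 3]

Answer: [1, 0, 4, 2, 5, 3]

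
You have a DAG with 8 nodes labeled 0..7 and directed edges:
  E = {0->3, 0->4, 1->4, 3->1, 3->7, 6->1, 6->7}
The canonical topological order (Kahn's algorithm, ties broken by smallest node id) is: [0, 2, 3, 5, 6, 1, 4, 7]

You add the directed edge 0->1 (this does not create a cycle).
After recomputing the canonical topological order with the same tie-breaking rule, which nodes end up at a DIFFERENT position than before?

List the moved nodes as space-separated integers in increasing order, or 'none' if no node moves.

Old toposort: [0, 2, 3, 5, 6, 1, 4, 7]
Added edge 0->1
Recompute Kahn (smallest-id tiebreak):
  initial in-degrees: [0, 3, 0, 1, 2, 0, 0, 2]
  ready (indeg=0): [0, 2, 5, 6]
  pop 0: indeg[1]->2; indeg[3]->0; indeg[4]->1 | ready=[2, 3, 5, 6] | order so far=[0]
  pop 2: no out-edges | ready=[3, 5, 6] | order so far=[0, 2]
  pop 3: indeg[1]->1; indeg[7]->1 | ready=[5, 6] | order so far=[0, 2, 3]
  pop 5: no out-edges | ready=[6] | order so far=[0, 2, 3, 5]
  pop 6: indeg[1]->0; indeg[7]->0 | ready=[1, 7] | order so far=[0, 2, 3, 5, 6]
  pop 1: indeg[4]->0 | ready=[4, 7] | order so far=[0, 2, 3, 5, 6, 1]
  pop 4: no out-edges | ready=[7] | order so far=[0, 2, 3, 5, 6, 1, 4]
  pop 7: no out-edges | ready=[] | order so far=[0, 2, 3, 5, 6, 1, 4, 7]
New canonical toposort: [0, 2, 3, 5, 6, 1, 4, 7]
Compare positions:
  Node 0: index 0 -> 0 (same)
  Node 1: index 5 -> 5 (same)
  Node 2: index 1 -> 1 (same)
  Node 3: index 2 -> 2 (same)
  Node 4: index 6 -> 6 (same)
  Node 5: index 3 -> 3 (same)
  Node 6: index 4 -> 4 (same)
  Node 7: index 7 -> 7 (same)
Nodes that changed position: none

Answer: none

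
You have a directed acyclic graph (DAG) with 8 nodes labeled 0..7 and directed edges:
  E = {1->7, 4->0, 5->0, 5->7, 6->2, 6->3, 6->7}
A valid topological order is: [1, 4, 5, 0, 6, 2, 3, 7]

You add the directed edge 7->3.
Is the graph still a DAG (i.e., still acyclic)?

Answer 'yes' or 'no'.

Given toposort: [1, 4, 5, 0, 6, 2, 3, 7]
Position of 7: index 7; position of 3: index 6
New edge 7->3: backward (u after v in old order)
Backward edge: old toposort is now invalid. Check if this creates a cycle.
Does 3 already reach 7? Reachable from 3: [3]. NO -> still a DAG (reorder needed).
Still a DAG? yes

Answer: yes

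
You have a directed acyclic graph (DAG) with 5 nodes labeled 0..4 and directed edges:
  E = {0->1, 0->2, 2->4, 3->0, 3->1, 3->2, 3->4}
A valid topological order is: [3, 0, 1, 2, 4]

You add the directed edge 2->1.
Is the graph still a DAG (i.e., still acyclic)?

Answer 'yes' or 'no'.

Answer: yes

Derivation:
Given toposort: [3, 0, 1, 2, 4]
Position of 2: index 3; position of 1: index 2
New edge 2->1: backward (u after v in old order)
Backward edge: old toposort is now invalid. Check if this creates a cycle.
Does 1 already reach 2? Reachable from 1: [1]. NO -> still a DAG (reorder needed).
Still a DAG? yes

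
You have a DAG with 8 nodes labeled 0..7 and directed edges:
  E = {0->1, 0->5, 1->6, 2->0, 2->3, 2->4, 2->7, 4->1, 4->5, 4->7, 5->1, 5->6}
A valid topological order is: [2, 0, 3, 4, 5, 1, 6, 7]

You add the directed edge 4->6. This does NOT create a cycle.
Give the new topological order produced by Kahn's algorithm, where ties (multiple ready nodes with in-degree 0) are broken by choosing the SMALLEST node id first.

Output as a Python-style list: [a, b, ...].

Old toposort: [2, 0, 3, 4, 5, 1, 6, 7]
Added edge: 4->6
Position of 4 (3) < position of 6 (6). Old order still valid.
Run Kahn's algorithm (break ties by smallest node id):
  initial in-degrees: [1, 3, 0, 1, 1, 2, 3, 2]
  ready (indeg=0): [2]
  pop 2: indeg[0]->0; indeg[3]->0; indeg[4]->0; indeg[7]->1 | ready=[0, 3, 4] | order so far=[2]
  pop 0: indeg[1]->2; indeg[5]->1 | ready=[3, 4] | order so far=[2, 0]
  pop 3: no out-edges | ready=[4] | order so far=[2, 0, 3]
  pop 4: indeg[1]->1; indeg[5]->0; indeg[6]->2; indeg[7]->0 | ready=[5, 7] | order so far=[2, 0, 3, 4]
  pop 5: indeg[1]->0; indeg[6]->1 | ready=[1, 7] | order so far=[2, 0, 3, 4, 5]
  pop 1: indeg[6]->0 | ready=[6, 7] | order so far=[2, 0, 3, 4, 5, 1]
  pop 6: no out-edges | ready=[7] | order so far=[2, 0, 3, 4, 5, 1, 6]
  pop 7: no out-edges | ready=[] | order so far=[2, 0, 3, 4, 5, 1, 6, 7]
  Result: [2, 0, 3, 4, 5, 1, 6, 7]

Answer: [2, 0, 3, 4, 5, 1, 6, 7]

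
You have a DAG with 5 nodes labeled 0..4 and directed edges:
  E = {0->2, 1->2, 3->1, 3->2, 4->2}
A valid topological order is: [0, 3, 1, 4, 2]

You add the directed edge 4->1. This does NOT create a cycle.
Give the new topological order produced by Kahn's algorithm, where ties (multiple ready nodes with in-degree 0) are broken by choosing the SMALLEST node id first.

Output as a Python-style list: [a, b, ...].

Answer: [0, 3, 4, 1, 2]

Derivation:
Old toposort: [0, 3, 1, 4, 2]
Added edge: 4->1
Position of 4 (3) > position of 1 (2). Must reorder: 4 must now come before 1.
Run Kahn's algorithm (break ties by smallest node id):
  initial in-degrees: [0, 2, 4, 0, 0]
  ready (indeg=0): [0, 3, 4]
  pop 0: indeg[2]->3 | ready=[3, 4] | order so far=[0]
  pop 3: indeg[1]->1; indeg[2]->2 | ready=[4] | order so far=[0, 3]
  pop 4: indeg[1]->0; indeg[2]->1 | ready=[1] | order so far=[0, 3, 4]
  pop 1: indeg[2]->0 | ready=[2] | order so far=[0, 3, 4, 1]
  pop 2: no out-edges | ready=[] | order so far=[0, 3, 4, 1, 2]
  Result: [0, 3, 4, 1, 2]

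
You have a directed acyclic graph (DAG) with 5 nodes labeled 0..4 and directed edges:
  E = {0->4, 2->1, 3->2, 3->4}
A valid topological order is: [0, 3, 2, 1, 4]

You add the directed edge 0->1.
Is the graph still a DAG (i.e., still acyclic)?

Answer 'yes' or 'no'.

Given toposort: [0, 3, 2, 1, 4]
Position of 0: index 0; position of 1: index 3
New edge 0->1: forward
Forward edge: respects the existing order. Still a DAG, same toposort still valid.
Still a DAG? yes

Answer: yes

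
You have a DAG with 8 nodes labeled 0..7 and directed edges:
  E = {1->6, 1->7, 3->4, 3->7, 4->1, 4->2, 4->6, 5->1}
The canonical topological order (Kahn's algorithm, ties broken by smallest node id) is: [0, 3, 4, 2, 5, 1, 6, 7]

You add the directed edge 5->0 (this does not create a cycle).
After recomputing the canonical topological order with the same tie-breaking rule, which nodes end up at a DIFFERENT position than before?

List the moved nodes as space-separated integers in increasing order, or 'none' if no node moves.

Old toposort: [0, 3, 4, 2, 5, 1, 6, 7]
Added edge 5->0
Recompute Kahn (smallest-id tiebreak):
  initial in-degrees: [1, 2, 1, 0, 1, 0, 2, 2]
  ready (indeg=0): [3, 5]
  pop 3: indeg[4]->0; indeg[7]->1 | ready=[4, 5] | order so far=[3]
  pop 4: indeg[1]->1; indeg[2]->0; indeg[6]->1 | ready=[2, 5] | order so far=[3, 4]
  pop 2: no out-edges | ready=[5] | order so far=[3, 4, 2]
  pop 5: indeg[0]->0; indeg[1]->0 | ready=[0, 1] | order so far=[3, 4, 2, 5]
  pop 0: no out-edges | ready=[1] | order so far=[3, 4, 2, 5, 0]
  pop 1: indeg[6]->0; indeg[7]->0 | ready=[6, 7] | order so far=[3, 4, 2, 5, 0, 1]
  pop 6: no out-edges | ready=[7] | order so far=[3, 4, 2, 5, 0, 1, 6]
  pop 7: no out-edges | ready=[] | order so far=[3, 4, 2, 5, 0, 1, 6, 7]
New canonical toposort: [3, 4, 2, 5, 0, 1, 6, 7]
Compare positions:
  Node 0: index 0 -> 4 (moved)
  Node 1: index 5 -> 5 (same)
  Node 2: index 3 -> 2 (moved)
  Node 3: index 1 -> 0 (moved)
  Node 4: index 2 -> 1 (moved)
  Node 5: index 4 -> 3 (moved)
  Node 6: index 6 -> 6 (same)
  Node 7: index 7 -> 7 (same)
Nodes that changed position: 0 2 3 4 5

Answer: 0 2 3 4 5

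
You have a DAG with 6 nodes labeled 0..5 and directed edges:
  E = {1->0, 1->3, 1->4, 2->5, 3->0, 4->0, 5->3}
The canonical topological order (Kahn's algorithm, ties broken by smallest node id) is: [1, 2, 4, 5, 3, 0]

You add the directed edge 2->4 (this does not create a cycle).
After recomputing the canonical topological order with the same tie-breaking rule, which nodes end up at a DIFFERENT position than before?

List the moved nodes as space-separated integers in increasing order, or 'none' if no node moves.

Answer: none

Derivation:
Old toposort: [1, 2, 4, 5, 3, 0]
Added edge 2->4
Recompute Kahn (smallest-id tiebreak):
  initial in-degrees: [3, 0, 0, 2, 2, 1]
  ready (indeg=0): [1, 2]
  pop 1: indeg[0]->2; indeg[3]->1; indeg[4]->1 | ready=[2] | order so far=[1]
  pop 2: indeg[4]->0; indeg[5]->0 | ready=[4, 5] | order so far=[1, 2]
  pop 4: indeg[0]->1 | ready=[5] | order so far=[1, 2, 4]
  pop 5: indeg[3]->0 | ready=[3] | order so far=[1, 2, 4, 5]
  pop 3: indeg[0]->0 | ready=[0] | order so far=[1, 2, 4, 5, 3]
  pop 0: no out-edges | ready=[] | order so far=[1, 2, 4, 5, 3, 0]
New canonical toposort: [1, 2, 4, 5, 3, 0]
Compare positions:
  Node 0: index 5 -> 5 (same)
  Node 1: index 0 -> 0 (same)
  Node 2: index 1 -> 1 (same)
  Node 3: index 4 -> 4 (same)
  Node 4: index 2 -> 2 (same)
  Node 5: index 3 -> 3 (same)
Nodes that changed position: none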